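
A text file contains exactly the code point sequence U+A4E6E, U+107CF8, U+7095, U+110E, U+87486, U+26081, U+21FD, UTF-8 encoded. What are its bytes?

F2 A4 B9 AE F4 87 B3 B8 E7 82 95 E1 84 8E F2 87 92 86 F0 A6 82 81 E2 87 BD

U+A4E6E: 4-byte form → F2 A4 B9 AE.
U+107CF8: 4-byte form → F4 87 B3 B8.
U+7095: 3-byte form → E7 82 95.
U+110E: 3-byte form → E1 84 8E.
U+87486: 4-byte form → F2 87 92 86.
U+26081: 4-byte form → F0 A6 82 81.
U+21FD: 3-byte form → E2 87 BD.
Concatenated (25 bytes): F2 A4 B9 AE F4 87 B3 B8 E7 82 95 E1 84 8E F2 87 92 86 F0 A6 82 81 E2 87 BD.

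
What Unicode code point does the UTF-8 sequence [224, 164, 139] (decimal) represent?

Leading byte 0xE0 = 11100000 matches 1110xxxx → 3-byte sequence.
Byte 1: 0xE0 = 11100000, payload 0000 (4 bits).
Byte 2: 0xA4 = 10100100 (10xxxxxx ✓), payload 100100.
Byte 3: 0x8B = 10001011 (10xxxxxx ✓), payload 001011.
Concatenate: 0000100100001011 = 0x90B (16 bits → U+090B).

U+090B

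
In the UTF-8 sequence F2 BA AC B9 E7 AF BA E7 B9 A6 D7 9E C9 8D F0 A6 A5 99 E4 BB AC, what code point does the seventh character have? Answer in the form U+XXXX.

Offset 0: leading byte 0xF2 = 11110010 → 4-byte char #1 = F2 BA AC B9.
Offset 4: leading byte 0xE7 = 11100111 → 3-byte char #2 = E7 AF BA.
Offset 7: leading byte 0xE7 = 11100111 → 3-byte char #3 = E7 B9 A6.
Offset 10: leading byte 0xD7 = 11010111 → 2-byte char #4 = D7 9E.
Offset 12: leading byte 0xC9 = 11001001 → 2-byte char #5 = C9 8D.
Offset 14: leading byte 0xF0 = 11110000 → 4-byte char #6 = F0 A6 A5 99.
Offset 18: leading byte 0xE4 = 11100100 → 3-byte char #7 = E4 BB AC.
Leading byte 0xE4 = 11100100 matches 1110xxxx → 3-byte sequence.
Byte 1: 0xE4 = 11100100, payload 0100 (4 bits).
Byte 2: 0xBB = 10111011 (10xxxxxx ✓), payload 111011.
Byte 3: 0xAC = 10101100 (10xxxxxx ✓), payload 101100.
Concatenate: 0100111011101100 = 0x4EEC (16 bits → U+4EEC).

U+4EEC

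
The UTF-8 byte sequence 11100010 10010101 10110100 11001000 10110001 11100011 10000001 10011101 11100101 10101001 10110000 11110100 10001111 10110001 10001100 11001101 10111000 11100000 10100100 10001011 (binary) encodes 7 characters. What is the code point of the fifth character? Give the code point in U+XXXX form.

U+10FC4C

Offset 0: leading byte 0xE2 = 11100010 → 3-byte char #1 = E2 95 B4.
Offset 3: leading byte 0xC8 = 11001000 → 2-byte char #2 = C8 B1.
Offset 5: leading byte 0xE3 = 11100011 → 3-byte char #3 = E3 81 9D.
Offset 8: leading byte 0xE5 = 11100101 → 3-byte char #4 = E5 A9 B0.
Offset 11: leading byte 0xF4 = 11110100 → 4-byte char #5 = F4 8F B1 8C.
Leading byte 0xF4 = 11110100 matches 11110xxx → 4-byte sequence.
Byte 1: 0xF4 = 11110100, payload 100 (3 bits).
Byte 2: 0x8F = 10001111 (10xxxxxx ✓), payload 001111.
Byte 3: 0xB1 = 10110001 (10xxxxxx ✓), payload 110001.
Byte 4: 0x8C = 10001100 (10xxxxxx ✓), payload 001100.
Concatenate: 100001111110001001100 = 0x10FC4C (21 bits → U+10FC4C).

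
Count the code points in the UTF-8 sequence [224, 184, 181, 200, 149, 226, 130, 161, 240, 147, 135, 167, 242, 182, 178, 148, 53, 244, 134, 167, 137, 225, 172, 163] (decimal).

Byte at offset 0: 0xE0 = 11100000 → 3-byte char (#1). Advance 3.
Byte at offset 3: 0xC8 = 11001000 → 2-byte char (#2). Advance 2.
Byte at offset 5: 0xE2 = 11100010 → 3-byte char (#3). Advance 3.
Byte at offset 8: 0xF0 = 11110000 → 4-byte char (#4). Advance 4.
Byte at offset 12: 0xF2 = 11110010 → 4-byte char (#5). Advance 4.
Byte at offset 16: 0x35 = 00110101 → 1-byte char (#6). Advance 1.
Byte at offset 17: 0xF4 = 11110100 → 4-byte char (#7). Advance 4.
Byte at offset 21: 0xE1 = 11100001 → 3-byte char (#8). Advance 3.
Reached end at offset 24 after 8 code points.

8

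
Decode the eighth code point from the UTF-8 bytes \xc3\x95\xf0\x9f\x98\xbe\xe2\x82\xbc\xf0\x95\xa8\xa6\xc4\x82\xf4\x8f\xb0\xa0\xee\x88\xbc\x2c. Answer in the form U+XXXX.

Offset 0: leading byte 0xC3 = 11000011 → 2-byte char #1 = C3 95.
Offset 2: leading byte 0xF0 = 11110000 → 4-byte char #2 = F0 9F 98 BE.
Offset 6: leading byte 0xE2 = 11100010 → 3-byte char #3 = E2 82 BC.
Offset 9: leading byte 0xF0 = 11110000 → 4-byte char #4 = F0 95 A8 A6.
Offset 13: leading byte 0xC4 = 11000100 → 2-byte char #5 = C4 82.
Offset 15: leading byte 0xF4 = 11110100 → 4-byte char #6 = F4 8F B0 A0.
Offset 19: leading byte 0xEE = 11101110 → 3-byte char #7 = EE 88 BC.
Offset 22: leading byte 0x2C = 00101100 → 1-byte char #8 = 2C.
Leading byte 0x2C = 00101100 matches 0xxxxxxx → 1-byte sequence.
Byte 1: 0x2C = 00101100, payload 0101100 (7 bits).
Concatenate: 0101100 = 0x2C (7 bits → U+002C).

U+002C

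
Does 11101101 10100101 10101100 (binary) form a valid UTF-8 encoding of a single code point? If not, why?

Structurally a 3-byte sequence; payload = 0xD96C.
But 0xD96C is in U+D800–U+DFFF, the surrogate range. Surrogates are not Unicode scalar values and are forbidden in UTF-8.

invalid (encodes a surrogate (U+D800–U+DFFF))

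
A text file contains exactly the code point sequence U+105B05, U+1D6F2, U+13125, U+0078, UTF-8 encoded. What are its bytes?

F4 85 AC 85 F0 9D 9B B2 F0 93 84 A5 78

U+105B05: 4-byte form → F4 85 AC 85.
U+1D6F2: 4-byte form → F0 9D 9B B2.
U+13125: 4-byte form → F0 93 84 A5.
U+0078: 1-byte form → 78.
Concatenated (13 bytes): F4 85 AC 85 F0 9D 9B B2 F0 93 84 A5 78.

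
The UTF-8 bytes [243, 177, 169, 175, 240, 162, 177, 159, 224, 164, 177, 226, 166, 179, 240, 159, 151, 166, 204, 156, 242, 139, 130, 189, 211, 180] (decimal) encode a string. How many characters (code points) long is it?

8

Byte at offset 0: 0xF3 = 11110011 → 4-byte char (#1). Advance 4.
Byte at offset 4: 0xF0 = 11110000 → 4-byte char (#2). Advance 4.
Byte at offset 8: 0xE0 = 11100000 → 3-byte char (#3). Advance 3.
Byte at offset 11: 0xE2 = 11100010 → 3-byte char (#4). Advance 3.
Byte at offset 14: 0xF0 = 11110000 → 4-byte char (#5). Advance 4.
Byte at offset 18: 0xCC = 11001100 → 2-byte char (#6). Advance 2.
Byte at offset 20: 0xF2 = 11110010 → 4-byte char (#7). Advance 4.
Byte at offset 24: 0xD3 = 11010011 → 2-byte char (#8). Advance 2.
Reached end at offset 26 after 8 code points.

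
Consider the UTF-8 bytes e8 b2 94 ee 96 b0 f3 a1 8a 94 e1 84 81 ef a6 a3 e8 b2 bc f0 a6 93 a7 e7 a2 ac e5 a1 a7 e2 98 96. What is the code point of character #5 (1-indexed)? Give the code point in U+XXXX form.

Offset 0: leading byte 0xE8 = 11101000 → 3-byte char #1 = E8 B2 94.
Offset 3: leading byte 0xEE = 11101110 → 3-byte char #2 = EE 96 B0.
Offset 6: leading byte 0xF3 = 11110011 → 4-byte char #3 = F3 A1 8A 94.
Offset 10: leading byte 0xE1 = 11100001 → 3-byte char #4 = E1 84 81.
Offset 13: leading byte 0xEF = 11101111 → 3-byte char #5 = EF A6 A3.
Leading byte 0xEF = 11101111 matches 1110xxxx → 3-byte sequence.
Byte 1: 0xEF = 11101111, payload 1111 (4 bits).
Byte 2: 0xA6 = 10100110 (10xxxxxx ✓), payload 100110.
Byte 3: 0xA3 = 10100011 (10xxxxxx ✓), payload 100011.
Concatenate: 1111100110100011 = 0xF9A3 (16 bits → U+F9A3).

U+F9A3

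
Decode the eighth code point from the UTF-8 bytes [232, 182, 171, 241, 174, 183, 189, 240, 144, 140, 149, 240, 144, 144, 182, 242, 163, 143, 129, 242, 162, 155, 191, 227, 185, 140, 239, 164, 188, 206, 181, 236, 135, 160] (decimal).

U+F93C

Offset 0: leading byte 0xE8 = 11101000 → 3-byte char #1 = E8 B6 AB.
Offset 3: leading byte 0xF1 = 11110001 → 4-byte char #2 = F1 AE B7 BD.
Offset 7: leading byte 0xF0 = 11110000 → 4-byte char #3 = F0 90 8C 95.
Offset 11: leading byte 0xF0 = 11110000 → 4-byte char #4 = F0 90 90 B6.
Offset 15: leading byte 0xF2 = 11110010 → 4-byte char #5 = F2 A3 8F 81.
Offset 19: leading byte 0xF2 = 11110010 → 4-byte char #6 = F2 A2 9B BF.
Offset 23: leading byte 0xE3 = 11100011 → 3-byte char #7 = E3 B9 8C.
Offset 26: leading byte 0xEF = 11101111 → 3-byte char #8 = EF A4 BC.
Leading byte 0xEF = 11101111 matches 1110xxxx → 3-byte sequence.
Byte 1: 0xEF = 11101111, payload 1111 (4 bits).
Byte 2: 0xA4 = 10100100 (10xxxxxx ✓), payload 100100.
Byte 3: 0xBC = 10111100 (10xxxxxx ✓), payload 111100.
Concatenate: 1111100100111100 = 0xF93C (16 bits → U+F93C).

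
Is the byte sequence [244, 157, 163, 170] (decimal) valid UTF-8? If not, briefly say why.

invalid (encodes a value above U+10FFFF)

Leading byte 0xF4 = 11110100 → 4-byte form.
Payload = 0x11D8EA, which exceeds U+10FFFF, the maximum Unicode code point. (Leading bytes F5–FF, or F4 followed by ≥ 0x90, are invalid.)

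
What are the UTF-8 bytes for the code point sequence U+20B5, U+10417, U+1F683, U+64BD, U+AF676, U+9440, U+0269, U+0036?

E2 82 B5 F0 90 90 97 F0 9F 9A 83 E6 92 BD F2 AF 99 B6 E9 91 80 C9 A9 36

U+20B5: 3-byte form → E2 82 B5.
U+10417: 4-byte form → F0 90 90 97.
U+1F683: 4-byte form → F0 9F 9A 83.
U+64BD: 3-byte form → E6 92 BD.
U+AF676: 4-byte form → F2 AF 99 B6.
U+9440: 3-byte form → E9 91 80.
U+0269: 2-byte form → C9 A9.
U+0036: 1-byte form → 36.
Concatenated (24 bytes): E2 82 B5 F0 90 90 97 F0 9F 9A 83 E6 92 BD F2 AF 99 B6 E9 91 80 C9 A9 36.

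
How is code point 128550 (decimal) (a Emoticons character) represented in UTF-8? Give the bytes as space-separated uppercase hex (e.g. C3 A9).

F0 9F 98 A6

U+1F626 = 0x1F626 = 128550 decimal. In range U+10000–U+10FFFF → 4-byte form: 11110xxx 10xxxxxx 10xxxxxx 10xxxxxx.
Binary (21 bits): 000011111011000100110.
Split 3+6+6+6: 000 | 011111 | 011000 | 100110.
Byte 1: 11110000 = 0xF0.
Byte 2: 10011111 = 0x9F.
Byte 3: 10011000 = 0x98.
Byte 4: 10100110 = 0xA6.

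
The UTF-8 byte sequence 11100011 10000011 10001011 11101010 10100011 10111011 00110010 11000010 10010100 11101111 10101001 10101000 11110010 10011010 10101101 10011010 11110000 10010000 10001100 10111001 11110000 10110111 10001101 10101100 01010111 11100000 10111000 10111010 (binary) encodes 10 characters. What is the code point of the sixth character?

Offset 0: leading byte 0xE3 = 11100011 → 3-byte char #1 = E3 83 8B.
Offset 3: leading byte 0xEA = 11101010 → 3-byte char #2 = EA A3 BB.
Offset 6: leading byte 0x32 = 00110010 → 1-byte char #3 = 32.
Offset 7: leading byte 0xC2 = 11000010 → 2-byte char #4 = C2 94.
Offset 9: leading byte 0xEF = 11101111 → 3-byte char #5 = EF A9 A8.
Offset 12: leading byte 0xF2 = 11110010 → 4-byte char #6 = F2 9A AD 9A.
Leading byte 0xF2 = 11110010 matches 11110xxx → 4-byte sequence.
Byte 1: 0xF2 = 11110010, payload 010 (3 bits).
Byte 2: 0x9A = 10011010 (10xxxxxx ✓), payload 011010.
Byte 3: 0xAD = 10101101 (10xxxxxx ✓), payload 101101.
Byte 4: 0x9A = 10011010 (10xxxxxx ✓), payload 011010.
Concatenate: 010011010101101011010 = 0x9AB5A (21 bits → U+9AB5A).

U+9AB5A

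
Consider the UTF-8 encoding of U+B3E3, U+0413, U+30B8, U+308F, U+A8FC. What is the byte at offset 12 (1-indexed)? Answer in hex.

0xEA

1-indexed offset 12 is 0-indexed offset 11.
U+B3E3 → 3-byte form EB 8F A3 at offsets 0–2.
U+0413 → 2-byte form D0 93 at offsets 3–4.
U+30B8 → 3-byte form E3 82 B8 at offsets 5–7.
U+308F → 3-byte form E3 82 8F at offsets 8–10.
U+A8FC → 3-byte form EA A3 BC at offsets 11–13.
Offset 11 falls in char 5's range; it's byte 1 of EA A3 BC = 0xEA.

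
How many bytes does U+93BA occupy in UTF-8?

U+93BA = 0x93BA. UTF-8 uses 1 byte below 0x80, 2 below 0x800, 3 below 0x10000, 4 up to 0x10FFFF. 0x93BA is in U+0800–U+FFFF → 3 bytes.

3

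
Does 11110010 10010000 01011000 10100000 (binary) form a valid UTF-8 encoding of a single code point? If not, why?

invalid (non-continuation byte where continuation expected)

Leading byte 0xF2 = 11110010 → 4-byte form.
Byte 3 is 0x58 = 01011000, which is not 10xxxxxx — expected a continuation byte.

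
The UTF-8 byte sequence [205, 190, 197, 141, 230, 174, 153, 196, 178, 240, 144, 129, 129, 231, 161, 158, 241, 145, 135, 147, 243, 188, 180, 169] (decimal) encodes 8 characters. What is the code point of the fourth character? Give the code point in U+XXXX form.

U+0132

Offset 0: leading byte 0xCD = 11001101 → 2-byte char #1 = CD BE.
Offset 2: leading byte 0xC5 = 11000101 → 2-byte char #2 = C5 8D.
Offset 4: leading byte 0xE6 = 11100110 → 3-byte char #3 = E6 AE 99.
Offset 7: leading byte 0xC4 = 11000100 → 2-byte char #4 = C4 B2.
Leading byte 0xC4 = 11000100 matches 110xxxxx → 2-byte sequence.
Byte 1: 0xC4 = 11000100, payload 00100 (5 bits).
Byte 2: 0xB2 = 10110010 (10xxxxxx ✓), payload 110010.
Concatenate: 00100110010 = 0x132 (11 bits → U+0132).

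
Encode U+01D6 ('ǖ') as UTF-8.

C7 96

U+01D6 = 0x1D6 = 470 decimal. In range U+0080–U+07FF → 2-byte form: 110xxxxx 10xxxxxx.
Binary (11 bits): 00111010110.
Split 5+6: 00111 | 010110.
Byte 1: 11000111 = 0xC7.
Byte 2: 10010110 = 0x96.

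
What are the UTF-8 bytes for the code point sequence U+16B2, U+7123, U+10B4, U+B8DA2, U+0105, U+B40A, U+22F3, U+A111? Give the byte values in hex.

E1 9A B2 E7 84 A3 E1 82 B4 F2 B8 B6 A2 C4 85 EB 90 8A E2 8B B3 EA 84 91

U+16B2: 3-byte form → E1 9A B2.
U+7123: 3-byte form → E7 84 A3.
U+10B4: 3-byte form → E1 82 B4.
U+B8DA2: 4-byte form → F2 B8 B6 A2.
U+0105: 2-byte form → C4 85.
U+B40A: 3-byte form → EB 90 8A.
U+22F3: 3-byte form → E2 8B B3.
U+A111: 3-byte form → EA 84 91.
Concatenated (24 bytes): E1 9A B2 E7 84 A3 E1 82 B4 F2 B8 B6 A2 C4 85 EB 90 8A E2 8B B3 EA 84 91.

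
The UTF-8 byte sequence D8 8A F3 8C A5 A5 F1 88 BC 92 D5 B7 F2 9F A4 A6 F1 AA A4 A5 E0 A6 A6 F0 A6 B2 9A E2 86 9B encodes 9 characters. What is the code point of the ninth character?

U+219B

Offset 0: leading byte 0xD8 = 11011000 → 2-byte char #1 = D8 8A.
Offset 2: leading byte 0xF3 = 11110011 → 4-byte char #2 = F3 8C A5 A5.
Offset 6: leading byte 0xF1 = 11110001 → 4-byte char #3 = F1 88 BC 92.
Offset 10: leading byte 0xD5 = 11010101 → 2-byte char #4 = D5 B7.
Offset 12: leading byte 0xF2 = 11110010 → 4-byte char #5 = F2 9F A4 A6.
Offset 16: leading byte 0xF1 = 11110001 → 4-byte char #6 = F1 AA A4 A5.
Offset 20: leading byte 0xE0 = 11100000 → 3-byte char #7 = E0 A6 A6.
Offset 23: leading byte 0xF0 = 11110000 → 4-byte char #8 = F0 A6 B2 9A.
Offset 27: leading byte 0xE2 = 11100010 → 3-byte char #9 = E2 86 9B.
Leading byte 0xE2 = 11100010 matches 1110xxxx → 3-byte sequence.
Byte 1: 0xE2 = 11100010, payload 0010 (4 bits).
Byte 2: 0x86 = 10000110 (10xxxxxx ✓), payload 000110.
Byte 3: 0x9B = 10011011 (10xxxxxx ✓), payload 011011.
Concatenate: 0010000110011011 = 0x219B (16 bits → U+219B).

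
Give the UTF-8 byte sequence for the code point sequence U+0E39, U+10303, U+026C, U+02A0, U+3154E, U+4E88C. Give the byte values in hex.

U+0E39: 3-byte form → E0 B8 B9.
U+10303: 4-byte form → F0 90 8C 83.
U+026C: 2-byte form → C9 AC.
U+02A0: 2-byte form → CA A0.
U+3154E: 4-byte form → F0 B1 95 8E.
U+4E88C: 4-byte form → F1 8E A2 8C.
Concatenated (19 bytes): E0 B8 B9 F0 90 8C 83 C9 AC CA A0 F0 B1 95 8E F1 8E A2 8C.

E0 B8 B9 F0 90 8C 83 C9 AC CA A0 F0 B1 95 8E F1 8E A2 8C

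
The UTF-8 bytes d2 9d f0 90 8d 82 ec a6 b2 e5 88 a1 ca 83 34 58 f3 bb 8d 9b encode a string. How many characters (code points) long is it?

Byte at offset 0: 0xD2 = 11010010 → 2-byte char (#1). Advance 2.
Byte at offset 2: 0xF0 = 11110000 → 4-byte char (#2). Advance 4.
Byte at offset 6: 0xEC = 11101100 → 3-byte char (#3). Advance 3.
Byte at offset 9: 0xE5 = 11100101 → 3-byte char (#4). Advance 3.
Byte at offset 12: 0xCA = 11001010 → 2-byte char (#5). Advance 2.
Byte at offset 14: 0x34 = 00110100 → 1-byte char (#6). Advance 1.
Byte at offset 15: 0x58 = 01011000 → 1-byte char (#7). Advance 1.
Byte at offset 16: 0xF3 = 11110011 → 4-byte char (#8). Advance 4.
Reached end at offset 20 after 8 code points.

8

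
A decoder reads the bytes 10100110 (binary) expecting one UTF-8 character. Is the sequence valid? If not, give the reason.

invalid (continuation byte with no leading byte)

Byte 0xA6 = 10100110 has the form 10xxxxxx — a continuation byte — but there is no preceding leading byte.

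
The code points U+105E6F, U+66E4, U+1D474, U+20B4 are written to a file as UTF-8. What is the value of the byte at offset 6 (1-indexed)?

1-indexed offset 6 is 0-indexed offset 5.
U+105E6F → 4-byte form F4 85 B9 AF at offsets 0–3.
U+66E4 → 3-byte form E6 9B A4 at offsets 4–6.
Offset 5 falls in char 2's range; it's byte 2 of E6 9B A4 = 0x9B.

0x9B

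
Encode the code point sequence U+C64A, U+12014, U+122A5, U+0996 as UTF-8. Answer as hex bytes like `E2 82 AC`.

EC 99 8A F0 92 80 94 F0 92 8A A5 E0 A6 96

U+C64A: 3-byte form → EC 99 8A.
U+12014: 4-byte form → F0 92 80 94.
U+122A5: 4-byte form → F0 92 8A A5.
U+0996: 3-byte form → E0 A6 96.
Concatenated (14 bytes): EC 99 8A F0 92 80 94 F0 92 8A A5 E0 A6 96.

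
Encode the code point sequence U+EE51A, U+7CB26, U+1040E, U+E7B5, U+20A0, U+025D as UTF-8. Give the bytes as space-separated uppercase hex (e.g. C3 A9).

U+EE51A: 4-byte form → F3 AE 94 9A.
U+7CB26: 4-byte form → F1 BC AC A6.
U+1040E: 4-byte form → F0 90 90 8E.
U+E7B5: 3-byte form → EE 9E B5.
U+20A0: 3-byte form → E2 82 A0.
U+025D: 2-byte form → C9 9D.
Concatenated (20 bytes): F3 AE 94 9A F1 BC AC A6 F0 90 90 8E EE 9E B5 E2 82 A0 C9 9D.

F3 AE 94 9A F1 BC AC A6 F0 90 90 8E EE 9E B5 E2 82 A0 C9 9D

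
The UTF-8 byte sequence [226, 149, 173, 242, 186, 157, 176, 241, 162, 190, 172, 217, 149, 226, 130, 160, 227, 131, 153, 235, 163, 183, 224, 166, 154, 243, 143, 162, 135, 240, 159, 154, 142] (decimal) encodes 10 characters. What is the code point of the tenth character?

U+1F68E

Offset 0: leading byte 0xE2 = 11100010 → 3-byte char #1 = E2 95 AD.
Offset 3: leading byte 0xF2 = 11110010 → 4-byte char #2 = F2 BA 9D B0.
Offset 7: leading byte 0xF1 = 11110001 → 4-byte char #3 = F1 A2 BE AC.
Offset 11: leading byte 0xD9 = 11011001 → 2-byte char #4 = D9 95.
Offset 13: leading byte 0xE2 = 11100010 → 3-byte char #5 = E2 82 A0.
Offset 16: leading byte 0xE3 = 11100011 → 3-byte char #6 = E3 83 99.
Offset 19: leading byte 0xEB = 11101011 → 3-byte char #7 = EB A3 B7.
Offset 22: leading byte 0xE0 = 11100000 → 3-byte char #8 = E0 A6 9A.
Offset 25: leading byte 0xF3 = 11110011 → 4-byte char #9 = F3 8F A2 87.
Offset 29: leading byte 0xF0 = 11110000 → 4-byte char #10 = F0 9F 9A 8E.
Leading byte 0xF0 = 11110000 matches 11110xxx → 4-byte sequence.
Byte 1: 0xF0 = 11110000, payload 000 (3 bits).
Byte 2: 0x9F = 10011111 (10xxxxxx ✓), payload 011111.
Byte 3: 0x9A = 10011010 (10xxxxxx ✓), payload 011010.
Byte 4: 0x8E = 10001110 (10xxxxxx ✓), payload 001110.
Concatenate: 000011111011010001110 = 0x1F68E (21 bits → U+1F68E).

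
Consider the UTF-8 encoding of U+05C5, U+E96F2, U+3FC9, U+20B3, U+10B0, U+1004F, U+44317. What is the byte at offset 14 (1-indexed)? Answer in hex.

0x82

1-indexed offset 14 is 0-indexed offset 13.
U+05C5 → 2-byte form D7 85 at offsets 0–1.
U+E96F2 → 4-byte form F3 A9 9B B2 at offsets 2–5.
U+3FC9 → 3-byte form E3 BF 89 at offsets 6–8.
U+20B3 → 3-byte form E2 82 B3 at offsets 9–11.
U+10B0 → 3-byte form E1 82 B0 at offsets 12–14.
Offset 13 falls in char 5's range; it's byte 2 of E1 82 B0 = 0x82.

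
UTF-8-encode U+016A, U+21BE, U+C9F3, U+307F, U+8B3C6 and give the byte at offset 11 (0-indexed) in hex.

0xF2

U+016A → 2-byte form C5 AA at offsets 0–1.
U+21BE → 3-byte form E2 86 BE at offsets 2–4.
U+C9F3 → 3-byte form EC A7 B3 at offsets 5–7.
U+307F → 3-byte form E3 81 BF at offsets 8–10.
U+8B3C6 → 4-byte form F2 8B 8F 86 at offsets 11–14.
Offset 11 falls in char 5's range; it's byte 1 of F2 8B 8F 86 = 0xF2.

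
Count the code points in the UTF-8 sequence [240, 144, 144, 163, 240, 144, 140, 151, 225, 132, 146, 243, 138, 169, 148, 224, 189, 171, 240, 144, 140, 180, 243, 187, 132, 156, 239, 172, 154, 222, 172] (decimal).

9

Byte at offset 0: 0xF0 = 11110000 → 4-byte char (#1). Advance 4.
Byte at offset 4: 0xF0 = 11110000 → 4-byte char (#2). Advance 4.
Byte at offset 8: 0xE1 = 11100001 → 3-byte char (#3). Advance 3.
Byte at offset 11: 0xF3 = 11110011 → 4-byte char (#4). Advance 4.
Byte at offset 15: 0xE0 = 11100000 → 3-byte char (#5). Advance 3.
Byte at offset 18: 0xF0 = 11110000 → 4-byte char (#6). Advance 4.
Byte at offset 22: 0xF3 = 11110011 → 4-byte char (#7). Advance 4.
Byte at offset 26: 0xEF = 11101111 → 3-byte char (#8). Advance 3.
Byte at offset 29: 0xDE = 11011110 → 2-byte char (#9). Advance 2.
Reached end at offset 31 after 9 code points.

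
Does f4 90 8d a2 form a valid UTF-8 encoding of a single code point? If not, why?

invalid (encodes a value above U+10FFFF)

Leading byte 0xF4 = 11110100 → 4-byte form.
Payload = 0x110362, which exceeds U+10FFFF, the maximum Unicode code point. (Leading bytes F5–FF, or F4 followed by ≥ 0x90, are invalid.)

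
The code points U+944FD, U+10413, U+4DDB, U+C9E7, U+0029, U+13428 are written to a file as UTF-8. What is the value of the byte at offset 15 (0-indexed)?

0xF0

U+944FD → 4-byte form F2 94 93 BD at offsets 0–3.
U+10413 → 4-byte form F0 90 90 93 at offsets 4–7.
U+4DDB → 3-byte form E4 B7 9B at offsets 8–10.
U+C9E7 → 3-byte form EC A7 A7 at offsets 11–13.
U+0029 → 1-byte form 29 at offsets 14–14.
U+13428 → 4-byte form F0 93 90 A8 at offsets 15–18.
Offset 15 falls in char 6's range; it's byte 1 of F0 93 90 A8 = 0xF0.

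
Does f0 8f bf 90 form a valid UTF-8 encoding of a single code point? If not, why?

Leading byte 0xF0 = 11110000 → 4-byte form.
Continuation bytes all match 10xxxxxx. Payload decodes to 0xFFD0.
But 0xFFD0 < 0x10000, the minimum for a 4-byte sequence — this is an overlong encoding.

invalid (overlong encoding)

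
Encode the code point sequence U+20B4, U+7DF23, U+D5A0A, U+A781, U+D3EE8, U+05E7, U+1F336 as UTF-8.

E2 82 B4 F1 BD BC A3 F3 95 A8 8A EA 9E 81 F3 93 BB A8 D7 A7 F0 9F 8C B6

U+20B4: 3-byte form → E2 82 B4.
U+7DF23: 4-byte form → F1 BD BC A3.
U+D5A0A: 4-byte form → F3 95 A8 8A.
U+A781: 3-byte form → EA 9E 81.
U+D3EE8: 4-byte form → F3 93 BB A8.
U+05E7: 2-byte form → D7 A7.
U+1F336: 4-byte form → F0 9F 8C B6.
Concatenated (24 bytes): E2 82 B4 F1 BD BC A3 F3 95 A8 8A EA 9E 81 F3 93 BB A8 D7 A7 F0 9F 8C B6.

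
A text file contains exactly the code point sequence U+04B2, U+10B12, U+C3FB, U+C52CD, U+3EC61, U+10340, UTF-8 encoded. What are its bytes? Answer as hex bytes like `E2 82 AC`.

U+04B2: 2-byte form → D2 B2.
U+10B12: 4-byte form → F0 90 AC 92.
U+C3FB: 3-byte form → EC 8F BB.
U+C52CD: 4-byte form → F3 85 8B 8D.
U+3EC61: 4-byte form → F0 BE B1 A1.
U+10340: 4-byte form → F0 90 8D 80.
Concatenated (21 bytes): D2 B2 F0 90 AC 92 EC 8F BB F3 85 8B 8D F0 BE B1 A1 F0 90 8D 80.

D2 B2 F0 90 AC 92 EC 8F BB F3 85 8B 8D F0 BE B1 A1 F0 90 8D 80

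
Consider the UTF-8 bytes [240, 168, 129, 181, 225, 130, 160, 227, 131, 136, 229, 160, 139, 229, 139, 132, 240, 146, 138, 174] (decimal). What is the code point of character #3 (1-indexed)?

U+30C8

Offset 0: leading byte 0xF0 = 11110000 → 4-byte char #1 = F0 A8 81 B5.
Offset 4: leading byte 0xE1 = 11100001 → 3-byte char #2 = E1 82 A0.
Offset 7: leading byte 0xE3 = 11100011 → 3-byte char #3 = E3 83 88.
Leading byte 0xE3 = 11100011 matches 1110xxxx → 3-byte sequence.
Byte 1: 0xE3 = 11100011, payload 0011 (4 bits).
Byte 2: 0x83 = 10000011 (10xxxxxx ✓), payload 000011.
Byte 3: 0x88 = 10001000 (10xxxxxx ✓), payload 001000.
Concatenate: 0011000011001000 = 0x30C8 (16 bits → U+30C8).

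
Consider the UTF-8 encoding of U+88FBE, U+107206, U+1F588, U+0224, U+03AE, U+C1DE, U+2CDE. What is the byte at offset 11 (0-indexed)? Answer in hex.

U+88FBE → 4-byte form F2 88 BE BE at offsets 0–3.
U+107206 → 4-byte form F4 87 88 86 at offsets 4–7.
U+1F588 → 4-byte form F0 9F 96 88 at offsets 8–11.
Offset 11 falls in char 3's range; it's byte 4 of F0 9F 96 88 = 0x88.

0x88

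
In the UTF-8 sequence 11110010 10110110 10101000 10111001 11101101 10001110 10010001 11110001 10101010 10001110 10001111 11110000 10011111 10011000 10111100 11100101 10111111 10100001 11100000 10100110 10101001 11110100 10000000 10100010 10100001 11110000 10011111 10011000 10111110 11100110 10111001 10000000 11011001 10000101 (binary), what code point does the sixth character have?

Offset 0: leading byte 0xF2 = 11110010 → 4-byte char #1 = F2 B6 A8 B9.
Offset 4: leading byte 0xED = 11101101 → 3-byte char #2 = ED 8E 91.
Offset 7: leading byte 0xF1 = 11110001 → 4-byte char #3 = F1 AA 8E 8F.
Offset 11: leading byte 0xF0 = 11110000 → 4-byte char #4 = F0 9F 98 BC.
Offset 15: leading byte 0xE5 = 11100101 → 3-byte char #5 = E5 BF A1.
Offset 18: leading byte 0xE0 = 11100000 → 3-byte char #6 = E0 A6 A9.
Leading byte 0xE0 = 11100000 matches 1110xxxx → 3-byte sequence.
Byte 1: 0xE0 = 11100000, payload 0000 (4 bits).
Byte 2: 0xA6 = 10100110 (10xxxxxx ✓), payload 100110.
Byte 3: 0xA9 = 10101001 (10xxxxxx ✓), payload 101001.
Concatenate: 0000100110101001 = 0x9A9 (16 bits → U+09A9).

U+09A9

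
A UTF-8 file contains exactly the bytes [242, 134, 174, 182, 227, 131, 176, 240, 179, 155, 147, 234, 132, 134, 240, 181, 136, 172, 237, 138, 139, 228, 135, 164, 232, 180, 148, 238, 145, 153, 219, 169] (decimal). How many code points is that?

Byte at offset 0: 0xF2 = 11110010 → 4-byte char (#1). Advance 4.
Byte at offset 4: 0xE3 = 11100011 → 3-byte char (#2). Advance 3.
Byte at offset 7: 0xF0 = 11110000 → 4-byte char (#3). Advance 4.
Byte at offset 11: 0xEA = 11101010 → 3-byte char (#4). Advance 3.
Byte at offset 14: 0xF0 = 11110000 → 4-byte char (#5). Advance 4.
Byte at offset 18: 0xED = 11101101 → 3-byte char (#6). Advance 3.
Byte at offset 21: 0xE4 = 11100100 → 3-byte char (#7). Advance 3.
Byte at offset 24: 0xE8 = 11101000 → 3-byte char (#8). Advance 3.
Byte at offset 27: 0xEE = 11101110 → 3-byte char (#9). Advance 3.
Byte at offset 30: 0xDB = 11011011 → 2-byte char (#10). Advance 2.
Reached end at offset 32 after 10 code points.

10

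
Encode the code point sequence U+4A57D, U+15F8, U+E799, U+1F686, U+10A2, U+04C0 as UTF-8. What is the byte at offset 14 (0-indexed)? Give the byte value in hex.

U+4A57D → 4-byte form F1 8A 95 BD at offsets 0–3.
U+15F8 → 3-byte form E1 97 B8 at offsets 4–6.
U+E799 → 3-byte form EE 9E 99 at offsets 7–9.
U+1F686 → 4-byte form F0 9F 9A 86 at offsets 10–13.
U+10A2 → 3-byte form E1 82 A2 at offsets 14–16.
Offset 14 falls in char 5's range; it's byte 1 of E1 82 A2 = 0xE1.

0xE1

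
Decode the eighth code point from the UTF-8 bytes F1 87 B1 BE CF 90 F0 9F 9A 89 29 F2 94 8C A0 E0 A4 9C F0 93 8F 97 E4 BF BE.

U+4FFE

Offset 0: leading byte 0xF1 = 11110001 → 4-byte char #1 = F1 87 B1 BE.
Offset 4: leading byte 0xCF = 11001111 → 2-byte char #2 = CF 90.
Offset 6: leading byte 0xF0 = 11110000 → 4-byte char #3 = F0 9F 9A 89.
Offset 10: leading byte 0x29 = 00101001 → 1-byte char #4 = 29.
Offset 11: leading byte 0xF2 = 11110010 → 4-byte char #5 = F2 94 8C A0.
Offset 15: leading byte 0xE0 = 11100000 → 3-byte char #6 = E0 A4 9C.
Offset 18: leading byte 0xF0 = 11110000 → 4-byte char #7 = F0 93 8F 97.
Offset 22: leading byte 0xE4 = 11100100 → 3-byte char #8 = E4 BF BE.
Leading byte 0xE4 = 11100100 matches 1110xxxx → 3-byte sequence.
Byte 1: 0xE4 = 11100100, payload 0100 (4 bits).
Byte 2: 0xBF = 10111111 (10xxxxxx ✓), payload 111111.
Byte 3: 0xBE = 10111110 (10xxxxxx ✓), payload 111110.
Concatenate: 0100111111111110 = 0x4FFE (16 bits → U+4FFE).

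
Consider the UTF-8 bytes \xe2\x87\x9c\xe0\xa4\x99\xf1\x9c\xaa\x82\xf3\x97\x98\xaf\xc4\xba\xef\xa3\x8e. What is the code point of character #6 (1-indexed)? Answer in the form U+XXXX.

Offset 0: leading byte 0xE2 = 11100010 → 3-byte char #1 = E2 87 9C.
Offset 3: leading byte 0xE0 = 11100000 → 3-byte char #2 = E0 A4 99.
Offset 6: leading byte 0xF1 = 11110001 → 4-byte char #3 = F1 9C AA 82.
Offset 10: leading byte 0xF3 = 11110011 → 4-byte char #4 = F3 97 98 AF.
Offset 14: leading byte 0xC4 = 11000100 → 2-byte char #5 = C4 BA.
Offset 16: leading byte 0xEF = 11101111 → 3-byte char #6 = EF A3 8E.
Leading byte 0xEF = 11101111 matches 1110xxxx → 3-byte sequence.
Byte 1: 0xEF = 11101111, payload 1111 (4 bits).
Byte 2: 0xA3 = 10100011 (10xxxxxx ✓), payload 100011.
Byte 3: 0x8E = 10001110 (10xxxxxx ✓), payload 001110.
Concatenate: 1111100011001110 = 0xF8CE (16 bits → U+F8CE).

U+F8CE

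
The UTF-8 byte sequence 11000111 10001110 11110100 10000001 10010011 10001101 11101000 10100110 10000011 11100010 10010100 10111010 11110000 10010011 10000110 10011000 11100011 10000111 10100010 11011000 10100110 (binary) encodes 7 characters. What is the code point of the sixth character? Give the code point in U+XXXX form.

Offset 0: leading byte 0xC7 = 11000111 → 2-byte char #1 = C7 8E.
Offset 2: leading byte 0xF4 = 11110100 → 4-byte char #2 = F4 81 93 8D.
Offset 6: leading byte 0xE8 = 11101000 → 3-byte char #3 = E8 A6 83.
Offset 9: leading byte 0xE2 = 11100010 → 3-byte char #4 = E2 94 BA.
Offset 12: leading byte 0xF0 = 11110000 → 4-byte char #5 = F0 93 86 98.
Offset 16: leading byte 0xE3 = 11100011 → 3-byte char #6 = E3 87 A2.
Leading byte 0xE3 = 11100011 matches 1110xxxx → 3-byte sequence.
Byte 1: 0xE3 = 11100011, payload 0011 (4 bits).
Byte 2: 0x87 = 10000111 (10xxxxxx ✓), payload 000111.
Byte 3: 0xA2 = 10100010 (10xxxxxx ✓), payload 100010.
Concatenate: 0011000111100010 = 0x31E2 (16 bits → U+31E2).

U+31E2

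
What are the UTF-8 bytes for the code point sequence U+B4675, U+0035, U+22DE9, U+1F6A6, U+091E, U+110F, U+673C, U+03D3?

U+B4675: 4-byte form → F2 B4 99 B5.
U+0035: 1-byte form → 35.
U+22DE9: 4-byte form → F0 A2 B7 A9.
U+1F6A6: 4-byte form → F0 9F 9A A6.
U+091E: 3-byte form → E0 A4 9E.
U+110F: 3-byte form → E1 84 8F.
U+673C: 3-byte form → E6 9C BC.
U+03D3: 2-byte form → CF 93.
Concatenated (24 bytes): F2 B4 99 B5 35 F0 A2 B7 A9 F0 9F 9A A6 E0 A4 9E E1 84 8F E6 9C BC CF 93.

F2 B4 99 B5 35 F0 A2 B7 A9 F0 9F 9A A6 E0 A4 9E E1 84 8F E6 9C BC CF 93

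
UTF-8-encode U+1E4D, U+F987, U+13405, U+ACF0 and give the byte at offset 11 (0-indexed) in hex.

U+1E4D → 3-byte form E1 B9 8D at offsets 0–2.
U+F987 → 3-byte form EF A6 87 at offsets 3–5.
U+13405 → 4-byte form F0 93 90 85 at offsets 6–9.
U+ACF0 → 3-byte form EA B3 B0 at offsets 10–12.
Offset 11 falls in char 4's range; it's byte 2 of EA B3 B0 = 0xB3.

0xB3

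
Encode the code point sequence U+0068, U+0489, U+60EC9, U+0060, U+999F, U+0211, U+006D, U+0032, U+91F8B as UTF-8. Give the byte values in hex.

U+0068: 1-byte form → 68.
U+0489: 2-byte form → D2 89.
U+60EC9: 4-byte form → F1 A0 BB 89.
U+0060: 1-byte form → 60.
U+999F: 3-byte form → E9 A6 9F.
U+0211: 2-byte form → C8 91.
U+006D: 1-byte form → 6D.
U+0032: 1-byte form → 32.
U+91F8B: 4-byte form → F2 91 BE 8B.
Concatenated (19 bytes): 68 D2 89 F1 A0 BB 89 60 E9 A6 9F C8 91 6D 32 F2 91 BE 8B.

68 D2 89 F1 A0 BB 89 60 E9 A6 9F C8 91 6D 32 F2 91 BE 8B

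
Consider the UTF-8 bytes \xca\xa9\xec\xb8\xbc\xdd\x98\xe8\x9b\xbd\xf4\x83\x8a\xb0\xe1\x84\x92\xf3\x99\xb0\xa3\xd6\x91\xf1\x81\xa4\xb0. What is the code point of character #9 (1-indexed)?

Offset 0: leading byte 0xCA = 11001010 → 2-byte char #1 = CA A9.
Offset 2: leading byte 0xEC = 11101100 → 3-byte char #2 = EC B8 BC.
Offset 5: leading byte 0xDD = 11011101 → 2-byte char #3 = DD 98.
Offset 7: leading byte 0xE8 = 11101000 → 3-byte char #4 = E8 9B BD.
Offset 10: leading byte 0xF4 = 11110100 → 4-byte char #5 = F4 83 8A B0.
Offset 14: leading byte 0xE1 = 11100001 → 3-byte char #6 = E1 84 92.
Offset 17: leading byte 0xF3 = 11110011 → 4-byte char #7 = F3 99 B0 A3.
Offset 21: leading byte 0xD6 = 11010110 → 2-byte char #8 = D6 91.
Offset 23: leading byte 0xF1 = 11110001 → 4-byte char #9 = F1 81 A4 B0.
Leading byte 0xF1 = 11110001 matches 11110xxx → 4-byte sequence.
Byte 1: 0xF1 = 11110001, payload 001 (3 bits).
Byte 2: 0x81 = 10000001 (10xxxxxx ✓), payload 000001.
Byte 3: 0xA4 = 10100100 (10xxxxxx ✓), payload 100100.
Byte 4: 0xB0 = 10110000 (10xxxxxx ✓), payload 110000.
Concatenate: 001000001100100110000 = 0x41930 (21 bits → U+41930).

U+41930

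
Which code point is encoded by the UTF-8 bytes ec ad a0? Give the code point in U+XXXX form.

U+CB60

Leading byte 0xEC = 11101100 matches 1110xxxx → 3-byte sequence.
Byte 1: 0xEC = 11101100, payload 1100 (4 bits).
Byte 2: 0xAD = 10101101 (10xxxxxx ✓), payload 101101.
Byte 3: 0xA0 = 10100000 (10xxxxxx ✓), payload 100000.
Concatenate: 1100101101100000 = 0xCB60 (16 bits → U+CB60).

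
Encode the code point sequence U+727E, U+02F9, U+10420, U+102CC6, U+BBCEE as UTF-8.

E7 89 BE CB B9 F0 90 90 A0 F4 82 B3 86 F2 BB B3 AE

U+727E: 3-byte form → E7 89 BE.
U+02F9: 2-byte form → CB B9.
U+10420: 4-byte form → F0 90 90 A0.
U+102CC6: 4-byte form → F4 82 B3 86.
U+BBCEE: 4-byte form → F2 BB B3 AE.
Concatenated (17 bytes): E7 89 BE CB B9 F0 90 90 A0 F4 82 B3 86 F2 BB B3 AE.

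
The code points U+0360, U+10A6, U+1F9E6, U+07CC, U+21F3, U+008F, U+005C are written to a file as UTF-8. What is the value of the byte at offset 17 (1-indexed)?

1-indexed offset 17 is 0-indexed offset 16.
U+0360 → 2-byte form CD A0 at offsets 0–1.
U+10A6 → 3-byte form E1 82 A6 at offsets 2–4.
U+1F9E6 → 4-byte form F0 9F A7 A6 at offsets 5–8.
U+07CC → 2-byte form DF 8C at offsets 9–10.
U+21F3 → 3-byte form E2 87 B3 at offsets 11–13.
U+008F → 2-byte form C2 8F at offsets 14–15.
U+005C → 1-byte form 5C at offsets 16–16.
Offset 16 falls in char 7's range; it's byte 1 of 5C = 0x5C.

0x5C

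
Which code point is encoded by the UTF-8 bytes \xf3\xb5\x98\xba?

U+F563A

Leading byte 0xF3 = 11110011 matches 11110xxx → 4-byte sequence.
Byte 1: 0xF3 = 11110011, payload 011 (3 bits).
Byte 2: 0xB5 = 10110101 (10xxxxxx ✓), payload 110101.
Byte 3: 0x98 = 10011000 (10xxxxxx ✓), payload 011000.
Byte 4: 0xBA = 10111010 (10xxxxxx ✓), payload 111010.
Concatenate: 011110101011000111010 = 0xF563A (21 bits → U+F563A).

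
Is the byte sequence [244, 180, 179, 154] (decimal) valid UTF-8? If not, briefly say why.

invalid (encodes a value above U+10FFFF)

Leading byte 0xF4 = 11110100 → 4-byte form.
Payload = 0x134CDA, which exceeds U+10FFFF, the maximum Unicode code point. (Leading bytes F5–FF, or F4 followed by ≥ 0x90, are invalid.)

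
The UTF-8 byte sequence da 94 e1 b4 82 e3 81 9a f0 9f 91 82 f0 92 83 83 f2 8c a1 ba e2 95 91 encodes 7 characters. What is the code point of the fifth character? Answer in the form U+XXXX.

U+120C3

Offset 0: leading byte 0xDA = 11011010 → 2-byte char #1 = DA 94.
Offset 2: leading byte 0xE1 = 11100001 → 3-byte char #2 = E1 B4 82.
Offset 5: leading byte 0xE3 = 11100011 → 3-byte char #3 = E3 81 9A.
Offset 8: leading byte 0xF0 = 11110000 → 4-byte char #4 = F0 9F 91 82.
Offset 12: leading byte 0xF0 = 11110000 → 4-byte char #5 = F0 92 83 83.
Leading byte 0xF0 = 11110000 matches 11110xxx → 4-byte sequence.
Byte 1: 0xF0 = 11110000, payload 000 (3 bits).
Byte 2: 0x92 = 10010010 (10xxxxxx ✓), payload 010010.
Byte 3: 0x83 = 10000011 (10xxxxxx ✓), payload 000011.
Byte 4: 0x83 = 10000011 (10xxxxxx ✓), payload 000011.
Concatenate: 000010010000011000011 = 0x120C3 (21 bits → U+120C3).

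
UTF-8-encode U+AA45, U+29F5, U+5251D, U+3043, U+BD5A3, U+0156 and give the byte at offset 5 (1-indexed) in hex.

1-indexed offset 5 is 0-indexed offset 4.
U+AA45 → 3-byte form EA A9 85 at offsets 0–2.
U+29F5 → 3-byte form E2 A7 B5 at offsets 3–5.
Offset 4 falls in char 2's range; it's byte 2 of E2 A7 B5 = 0xA7.

0xA7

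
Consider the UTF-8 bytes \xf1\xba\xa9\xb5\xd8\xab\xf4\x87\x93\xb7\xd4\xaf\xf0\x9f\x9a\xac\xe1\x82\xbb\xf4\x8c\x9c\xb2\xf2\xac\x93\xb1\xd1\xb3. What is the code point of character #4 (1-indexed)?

Offset 0: leading byte 0xF1 = 11110001 → 4-byte char #1 = F1 BA A9 B5.
Offset 4: leading byte 0xD8 = 11011000 → 2-byte char #2 = D8 AB.
Offset 6: leading byte 0xF4 = 11110100 → 4-byte char #3 = F4 87 93 B7.
Offset 10: leading byte 0xD4 = 11010100 → 2-byte char #4 = D4 AF.
Leading byte 0xD4 = 11010100 matches 110xxxxx → 2-byte sequence.
Byte 1: 0xD4 = 11010100, payload 10100 (5 bits).
Byte 2: 0xAF = 10101111 (10xxxxxx ✓), payload 101111.
Concatenate: 10100101111 = 0x52F (11 bits → U+052F).

U+052F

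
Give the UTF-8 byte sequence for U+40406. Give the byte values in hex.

U+40406 = 0x40406 = 263174 decimal. In range U+10000–U+10FFFF → 4-byte form: 11110xxx 10xxxxxx 10xxxxxx 10xxxxxx.
Binary (21 bits): 001000000010000000110.
Split 3+6+6+6: 001 | 000000 | 010000 | 000110.
Byte 1: 11110001 = 0xF1.
Byte 2: 10000000 = 0x80.
Byte 3: 10010000 = 0x90.
Byte 4: 10000110 = 0x86.

F1 80 90 86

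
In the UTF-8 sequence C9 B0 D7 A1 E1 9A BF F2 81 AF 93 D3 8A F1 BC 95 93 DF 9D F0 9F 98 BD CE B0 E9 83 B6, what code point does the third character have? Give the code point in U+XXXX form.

Offset 0: leading byte 0xC9 = 11001001 → 2-byte char #1 = C9 B0.
Offset 2: leading byte 0xD7 = 11010111 → 2-byte char #2 = D7 A1.
Offset 4: leading byte 0xE1 = 11100001 → 3-byte char #3 = E1 9A BF.
Leading byte 0xE1 = 11100001 matches 1110xxxx → 3-byte sequence.
Byte 1: 0xE1 = 11100001, payload 0001 (4 bits).
Byte 2: 0x9A = 10011010 (10xxxxxx ✓), payload 011010.
Byte 3: 0xBF = 10111111 (10xxxxxx ✓), payload 111111.
Concatenate: 0001011010111111 = 0x16BF (16 bits → U+16BF).

U+16BF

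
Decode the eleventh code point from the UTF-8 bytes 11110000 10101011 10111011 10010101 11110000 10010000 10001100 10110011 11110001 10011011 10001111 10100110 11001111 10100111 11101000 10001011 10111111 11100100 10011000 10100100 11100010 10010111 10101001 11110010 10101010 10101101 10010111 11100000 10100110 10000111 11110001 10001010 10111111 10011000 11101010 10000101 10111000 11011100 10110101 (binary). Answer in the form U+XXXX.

U+A178

Offset 0: leading byte 0xF0 = 11110000 → 4-byte char #1 = F0 AB BB 95.
Offset 4: leading byte 0xF0 = 11110000 → 4-byte char #2 = F0 90 8C B3.
Offset 8: leading byte 0xF1 = 11110001 → 4-byte char #3 = F1 9B 8F A6.
Offset 12: leading byte 0xCF = 11001111 → 2-byte char #4 = CF A7.
Offset 14: leading byte 0xE8 = 11101000 → 3-byte char #5 = E8 8B BF.
Offset 17: leading byte 0xE4 = 11100100 → 3-byte char #6 = E4 98 A4.
Offset 20: leading byte 0xE2 = 11100010 → 3-byte char #7 = E2 97 A9.
Offset 23: leading byte 0xF2 = 11110010 → 4-byte char #8 = F2 AA AD 97.
Offset 27: leading byte 0xE0 = 11100000 → 3-byte char #9 = E0 A6 87.
Offset 30: leading byte 0xF1 = 11110001 → 4-byte char #10 = F1 8A BF 98.
Offset 34: leading byte 0xEA = 11101010 → 3-byte char #11 = EA 85 B8.
Leading byte 0xEA = 11101010 matches 1110xxxx → 3-byte sequence.
Byte 1: 0xEA = 11101010, payload 1010 (4 bits).
Byte 2: 0x85 = 10000101 (10xxxxxx ✓), payload 000101.
Byte 3: 0xB8 = 10111000 (10xxxxxx ✓), payload 111000.
Concatenate: 1010000101111000 = 0xA178 (16 bits → U+A178).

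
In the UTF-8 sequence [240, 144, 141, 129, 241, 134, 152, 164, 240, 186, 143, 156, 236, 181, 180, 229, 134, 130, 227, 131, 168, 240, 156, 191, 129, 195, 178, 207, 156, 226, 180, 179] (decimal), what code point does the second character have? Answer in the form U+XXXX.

Offset 0: leading byte 0xF0 = 11110000 → 4-byte char #1 = F0 90 8D 81.
Offset 4: leading byte 0xF1 = 11110001 → 4-byte char #2 = F1 86 98 A4.
Leading byte 0xF1 = 11110001 matches 11110xxx → 4-byte sequence.
Byte 1: 0xF1 = 11110001, payload 001 (3 bits).
Byte 2: 0x86 = 10000110 (10xxxxxx ✓), payload 000110.
Byte 3: 0x98 = 10011000 (10xxxxxx ✓), payload 011000.
Byte 4: 0xA4 = 10100100 (10xxxxxx ✓), payload 100100.
Concatenate: 001000110011000100100 = 0x46624 (21 bits → U+46624).

U+46624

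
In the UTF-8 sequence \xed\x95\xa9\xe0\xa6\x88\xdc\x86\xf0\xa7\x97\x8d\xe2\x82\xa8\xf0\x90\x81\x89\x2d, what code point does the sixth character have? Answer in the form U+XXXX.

Offset 0: leading byte 0xED = 11101101 → 3-byte char #1 = ED 95 A9.
Offset 3: leading byte 0xE0 = 11100000 → 3-byte char #2 = E0 A6 88.
Offset 6: leading byte 0xDC = 11011100 → 2-byte char #3 = DC 86.
Offset 8: leading byte 0xF0 = 11110000 → 4-byte char #4 = F0 A7 97 8D.
Offset 12: leading byte 0xE2 = 11100010 → 3-byte char #5 = E2 82 A8.
Offset 15: leading byte 0xF0 = 11110000 → 4-byte char #6 = F0 90 81 89.
Leading byte 0xF0 = 11110000 matches 11110xxx → 4-byte sequence.
Byte 1: 0xF0 = 11110000, payload 000 (3 bits).
Byte 2: 0x90 = 10010000 (10xxxxxx ✓), payload 010000.
Byte 3: 0x81 = 10000001 (10xxxxxx ✓), payload 000001.
Byte 4: 0x89 = 10001001 (10xxxxxx ✓), payload 001001.
Concatenate: 000010000000001001001 = 0x10049 (21 bits → U+10049).

U+10049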